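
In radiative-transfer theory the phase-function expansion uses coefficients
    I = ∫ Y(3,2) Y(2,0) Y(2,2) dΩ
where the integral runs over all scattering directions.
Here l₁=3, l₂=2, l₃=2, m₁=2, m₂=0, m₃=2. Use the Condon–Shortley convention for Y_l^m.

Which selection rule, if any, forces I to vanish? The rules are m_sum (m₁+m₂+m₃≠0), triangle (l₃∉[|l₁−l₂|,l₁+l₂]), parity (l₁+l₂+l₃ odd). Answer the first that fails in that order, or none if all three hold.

azimuthal sum: 2 + 0 + 2 = 4  ✗
1 ≤ 2 ≤ 5 (triangle on l)
L = 3 + 2 + 2 = 7 (odd)

m_sum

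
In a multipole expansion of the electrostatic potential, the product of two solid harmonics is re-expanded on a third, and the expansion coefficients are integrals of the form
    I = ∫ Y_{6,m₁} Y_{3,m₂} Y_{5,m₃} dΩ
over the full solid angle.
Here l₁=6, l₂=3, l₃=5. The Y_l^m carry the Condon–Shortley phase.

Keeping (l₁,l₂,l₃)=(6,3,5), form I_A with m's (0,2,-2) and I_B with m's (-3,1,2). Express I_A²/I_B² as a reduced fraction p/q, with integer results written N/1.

Shared (l₁,l₂,l₃)=(6,3,5): N and (l;000)² cancel in I_A²/I_B².
A: Δ = 4!·8!·2!/15! = 1/675675; Racah Σ t=3..4: t=3:−1/8640 t=4:+1/34560 = -1/11520; ⇒ 3j(6 3 5; 0 2 -2)² = 3/143, sgn +1
B: Δ = 4!·8!·2!/15! = 1/675675; Racah Σ t=2..4: t=2:+1/40320 t=3:−1/8640 t=4:+1/34560 = -1/16128; ⇒ 3j(6 3 5; -3 1 2)² = 18/1001, sgn +1
I_A²/I_B² = (3/143)/(18/1001) = 7/6

7/6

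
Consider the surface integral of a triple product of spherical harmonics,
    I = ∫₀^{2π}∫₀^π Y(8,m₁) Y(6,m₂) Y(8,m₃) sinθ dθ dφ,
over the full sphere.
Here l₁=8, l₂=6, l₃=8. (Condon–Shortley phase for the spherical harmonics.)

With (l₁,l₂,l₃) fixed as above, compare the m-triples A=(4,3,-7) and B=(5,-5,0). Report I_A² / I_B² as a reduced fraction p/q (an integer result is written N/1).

121/150

Same 8,6,8: normalisation and zero-m 3j drop out of the ratio.
A: Δ: 6! 10! 6! / 23! → 1/13742520792; sum: t=3:−1/9405849600 t=4:+1/20901888000 = -11/188116992000; 3j²(8 6 8; 4 3 -7) = Δ·Π!·Σ² = 121/14858  (sign +1)
B: Δ: 6! 10! 6! / 23! → 1/13742520792; sum: t=0:+1/2612736000 t=1:−1/6967296000 = 1/4180377600; 3j²(8 6 8; 5 -5 0) = Δ·Π!·Σ² = 75/7429  (sign +1)
I_A²/I_B² = (121/14858)/(75/7429) = 121/150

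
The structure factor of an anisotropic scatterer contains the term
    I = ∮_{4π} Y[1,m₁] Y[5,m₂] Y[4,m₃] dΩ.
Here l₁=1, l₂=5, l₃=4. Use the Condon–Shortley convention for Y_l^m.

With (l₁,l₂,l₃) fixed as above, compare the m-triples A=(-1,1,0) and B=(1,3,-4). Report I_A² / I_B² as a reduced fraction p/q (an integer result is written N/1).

l's match ⇒ only the (l;m) 3-j factors differ between A and B.
A: triangle coeff Δ(1,5,4) = 1/495; Σ_t [2,2]: t=2:+1/1152 = 1/1152; (3j)²=1/33 [(1 5 4; -1 1 0)], sign=+1
B: triangle coeff Δ(1,5,4) = 1/495; Σ_t [0,0]: t=0:+1/80640 = 1/80640; (3j)²=1/495 [(1 5 4; 1 3 -4)], sign=+1
I_A²/I_B² = (1/33)/(1/495) = 15/1

15/1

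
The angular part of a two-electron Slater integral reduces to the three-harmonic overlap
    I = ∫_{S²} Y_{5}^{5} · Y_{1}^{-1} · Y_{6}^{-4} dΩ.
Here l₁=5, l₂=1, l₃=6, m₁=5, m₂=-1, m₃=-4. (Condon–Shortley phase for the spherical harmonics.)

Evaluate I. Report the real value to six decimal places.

0.040859

Rules hold: Σm=0, L=12 even, 4≤6≤6.
N = 11·3·13 = 429
Δ = 0!·10!·2!/13! = 1/858
Racah Σ t=0..0: t=0:+1/14400 = 1/14400
⇒ 3j(5 1 6; 0 0 0)² = 6/143, sgn +1
Racah Σ t=0..0: t=0:+1/7257600 = 1/7257600
⇒ 3j(5 1 6; 5 -1 -4)² = 1/858, sgn +1
4πI² = N·(3j₀)²·(3jₘ)² = 3/143
I = +1·√(0.020979/4π) = 0.04085899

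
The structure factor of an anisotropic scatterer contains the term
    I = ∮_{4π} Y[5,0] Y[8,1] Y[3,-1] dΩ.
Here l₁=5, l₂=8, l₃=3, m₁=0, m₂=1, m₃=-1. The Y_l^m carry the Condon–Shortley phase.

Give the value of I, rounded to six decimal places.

Checks pass: Σm=0; 16 even; l₃=3∈[3,13].
(2·5+1)(2·8+1)(2·3+1) = 1309
Δ: 10! 0! 6! / 17! → 1/136136
sum: t=5:−1/518400 = -1/518400
3j²(5 8 3; 0 0 0) = Δ·Π!·Σ² = 56/2431  (sign +1)
sum: t=5:−1/691200 = -1/691200
3j²(5 8 3; 0 1 -1) = Δ·Π!·Σ² = 189/9724  (sign -1)
combine: 4πI² = 1309·56/2431·189/9724 = 18522/31603
take √, sign -1: I = -0.21596076

-0.215961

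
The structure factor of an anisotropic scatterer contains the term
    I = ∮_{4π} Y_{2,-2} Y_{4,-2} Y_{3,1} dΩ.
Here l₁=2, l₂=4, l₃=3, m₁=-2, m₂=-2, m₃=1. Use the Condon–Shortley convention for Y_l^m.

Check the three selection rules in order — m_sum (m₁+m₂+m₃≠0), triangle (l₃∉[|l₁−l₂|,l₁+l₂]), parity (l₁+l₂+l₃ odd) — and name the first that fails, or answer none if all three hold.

m_sum

azimuthal sum: -2 − 2 + 1 = -3  ✗
2 ≤ 3 ≤ 6 (triangle on l)
L = 2 + 4 + 3 = 9 (odd)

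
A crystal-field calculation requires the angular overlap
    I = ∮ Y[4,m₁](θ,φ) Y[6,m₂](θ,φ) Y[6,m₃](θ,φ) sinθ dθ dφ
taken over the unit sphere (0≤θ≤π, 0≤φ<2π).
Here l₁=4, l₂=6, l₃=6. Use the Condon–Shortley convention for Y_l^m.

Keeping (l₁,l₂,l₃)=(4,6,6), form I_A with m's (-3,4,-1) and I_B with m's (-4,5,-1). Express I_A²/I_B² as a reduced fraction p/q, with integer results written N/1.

Same 4,6,6: normalisation and zero-m 3j drop out of the ratio.
A: Δ: 4! 4! 8! / 17! → 1/15315300; sum: t=3:−1/725760 t=4:+1/207360 = 1/290304; 3j²(4 6 6; -3 4 -1) = Δ·Π!·Σ² = 125/7293  (sign -1)
B: Δ: 4! 4! 8! / 17! → 1/15315300; sum: t=4:+1/2903040 = 1/2903040; 3j²(4 6 6; -4 5 -1) = Δ·Π!·Σ² = 5/663  (sign -1)
I_A²/I_B² = (125/7293)/(5/663) = 25/11

25/11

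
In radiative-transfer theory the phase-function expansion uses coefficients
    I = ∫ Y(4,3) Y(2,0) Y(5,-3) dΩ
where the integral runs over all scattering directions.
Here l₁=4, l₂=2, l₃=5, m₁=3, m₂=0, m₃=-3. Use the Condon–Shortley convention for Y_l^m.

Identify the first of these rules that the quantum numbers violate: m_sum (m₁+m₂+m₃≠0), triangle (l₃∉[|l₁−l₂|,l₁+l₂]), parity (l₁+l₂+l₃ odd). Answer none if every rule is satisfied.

parity

m₁+m₂+m₃ = 3 + 0 − 3 = 0  ✓
triangle: |4−2|=2 ≤ l₃=5 ≤ 4+2=6  ✓
parity: l₁+l₂+l₃ = 11 is odd  ✗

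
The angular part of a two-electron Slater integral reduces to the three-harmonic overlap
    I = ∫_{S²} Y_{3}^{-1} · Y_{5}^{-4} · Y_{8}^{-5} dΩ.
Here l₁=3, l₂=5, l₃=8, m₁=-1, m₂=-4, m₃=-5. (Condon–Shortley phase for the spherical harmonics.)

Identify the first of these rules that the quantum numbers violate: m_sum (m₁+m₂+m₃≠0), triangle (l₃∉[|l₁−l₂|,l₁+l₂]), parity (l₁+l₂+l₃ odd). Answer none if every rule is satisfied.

m_sum

Σmᵢ = -10  ✗
l₃∈[|l₁−l₂|,l₁+l₂]=[2,8], have l₃=8
Σlᵢ = 16 ⇒ even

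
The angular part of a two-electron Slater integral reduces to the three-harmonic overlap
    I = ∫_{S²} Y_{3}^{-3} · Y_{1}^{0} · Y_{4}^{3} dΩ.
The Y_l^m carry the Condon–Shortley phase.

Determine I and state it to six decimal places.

-0.162868

Rules hold: Σm=0, L=8 even, 2≤4≤4.
N = 7·3·9 = 189
Δ = 0!·6!·2!/9! = 1/252
Racah Σ t=0..0: t=0:+1/36 = 1/36
⇒ 3j(3 1 4; 0 0 0)² = 4/63, sgn +1
Racah Σ t=0..0: t=0:+1/720 = 1/720
⇒ 3j(3 1 4; -3 0 3)² = 1/36, sgn -1
4πI² = N·(3j₀)²·(3jₘ)² = 1/3
I = -1·√(0.333333/4π) = -0.16286750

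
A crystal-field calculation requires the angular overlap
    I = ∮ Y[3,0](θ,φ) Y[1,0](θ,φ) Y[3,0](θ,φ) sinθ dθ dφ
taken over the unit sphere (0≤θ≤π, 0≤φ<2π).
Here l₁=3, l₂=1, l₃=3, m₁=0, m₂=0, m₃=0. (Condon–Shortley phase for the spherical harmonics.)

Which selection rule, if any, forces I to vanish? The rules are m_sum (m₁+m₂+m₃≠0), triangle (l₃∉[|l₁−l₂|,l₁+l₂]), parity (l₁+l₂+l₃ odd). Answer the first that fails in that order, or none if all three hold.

parity

Σmᵢ = 0  ✓
l₃∈[|l₁−l₂|,l₁+l₂]=[2,4], have l₃=3  ✓
Σlᵢ = 7 ⇒ odd  ✗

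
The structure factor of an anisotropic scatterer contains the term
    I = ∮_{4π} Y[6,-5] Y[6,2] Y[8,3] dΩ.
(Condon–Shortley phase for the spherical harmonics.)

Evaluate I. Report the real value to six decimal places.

-0.134735

Checks pass: Σm=0; 20 even; l₃=8∈[0,12].
(2·6+1)(2·6+1)(2·8+1) = 2873
Δ: 4! 8! 8! / 21! → 1/1309458150
sum: t=0:+1/49766400 t=1:−1/3110400 t=2:+1/1327104 t=3:−1/3110400 t=4:+1/49766400 = 1/6635520
3j²(6 6 8; 0 0 0) = Δ·Π!·Σ² = 350/46189  (sign +1)
sum: t=3:−1/174182400 t=4:+1/69672960 = 1/116121600
3j²(6 6 8; -5 2 3) = Δ·Π!·Σ² = 44/4199  (sign -1)
combine: 4πI² = 2873·350/46189·44/4199 = 1400/6137
take √, sign -1: I = -0.13473519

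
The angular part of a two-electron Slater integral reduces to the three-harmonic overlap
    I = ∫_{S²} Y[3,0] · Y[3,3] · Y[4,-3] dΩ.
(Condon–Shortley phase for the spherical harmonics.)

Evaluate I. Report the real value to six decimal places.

m-sum 0 ✓  L=10 even ✓  0≤4≤6 ✓
Π(2lᵢ+1) = 7×7×9 = 441
triangle coeff Δ(3,3,4) = 1/34650
Σ_t [0,2]: t=0:+1/72 t=1:−1/16 t=2:+1/72 = -5/144
(3j)²=2/77 [(3 3 4; 0 0 0)], sign=-1
Σ_t [2,2]: t=2:+1/288 = 1/288
(3j)²=1/22 [(3 3 4; 0 3 -3)], sign=-1
⇒ 4πI² = 63/121
I = (+1)√(63/121/(4π)) = 0.20355073

0.203551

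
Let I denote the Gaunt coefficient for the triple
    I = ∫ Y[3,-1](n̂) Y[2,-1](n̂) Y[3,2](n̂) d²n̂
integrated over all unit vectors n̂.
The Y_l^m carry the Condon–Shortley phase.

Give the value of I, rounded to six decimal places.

Checks pass: Σm=0; 8 even; l₃=3∈[1,5].
(2·3+1)(2·2+1)(2·3+1) = 245
Δ: 2! 4! 2! / 9! → 1/3780
sum: t=0:+1/24 t=1:−1/4 t=2:+1/24 = -1/6
3j²(3 2 3; 0 0 0) = Δ·Π!·Σ² = 4/105  (sign +1)
sum: t=0:+1/48 t=1:−1/12 = -1/16
3j²(3 2 3; -1 -1 2) = Δ·Π!·Σ² = 1/28  (sign +1)
combine: 4πI² = 245·4/105·1/28 = 1/3
take √, sign +1: I = 0.16286750

0.162868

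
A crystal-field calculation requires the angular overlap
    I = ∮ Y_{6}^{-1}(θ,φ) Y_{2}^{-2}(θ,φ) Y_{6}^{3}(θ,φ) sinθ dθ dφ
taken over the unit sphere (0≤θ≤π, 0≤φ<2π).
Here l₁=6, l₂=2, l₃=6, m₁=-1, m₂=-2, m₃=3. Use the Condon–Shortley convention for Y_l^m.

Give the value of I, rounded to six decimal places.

Rules hold: Σm=0, L=14 even, 4≤6≤8.
N = 13·5·13 = 845
Δ = 2!·10!·2!/15! = 1/90090
Racah Σ t=0..2: t=0:+1/69120 t=1:−1/14400 t=2:+1/69120 = -7/172800
⇒ 3j(6 2 6; 0 0 0)² = 14/715, sgn -1
Racah Σ t=0..0: t=0:+1/120960 = 1/120960
⇒ 3j(6 2 6; -1 -2 3)² = 24/1001, sgn -1
4πI² = N·(3j₀)²·(3jₘ)² = 48/121
I = +1·√(0.396694/4π) = 0.17767364

0.177674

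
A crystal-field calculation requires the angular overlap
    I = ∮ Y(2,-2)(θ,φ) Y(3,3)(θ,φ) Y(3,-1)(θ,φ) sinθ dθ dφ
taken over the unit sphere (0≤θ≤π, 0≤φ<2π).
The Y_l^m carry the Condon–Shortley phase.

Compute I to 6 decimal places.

m-sum 0 ✓  L=8 even ✓  1≤3≤5 ✓
Π(2lᵢ+1) = 5×7×7 = 245
triangle coeff Δ(2,3,3) = 1/3780
Σ_t [0,2]: t=0:+1/24 t=1:−1/4 t=2:+1/24 = -1/6
(3j)²=4/105 [(2 3 3; 0 0 0)], sign=+1
Σ_t [2,2]: t=2:+1/96 = 1/96
(3j)²=1/42 [(2 3 3; -2 3 -1)], sign=+1
⇒ 4πI² = 2/9
I = (+1)√(2/9/(4π)) = 0.13298076

0.132981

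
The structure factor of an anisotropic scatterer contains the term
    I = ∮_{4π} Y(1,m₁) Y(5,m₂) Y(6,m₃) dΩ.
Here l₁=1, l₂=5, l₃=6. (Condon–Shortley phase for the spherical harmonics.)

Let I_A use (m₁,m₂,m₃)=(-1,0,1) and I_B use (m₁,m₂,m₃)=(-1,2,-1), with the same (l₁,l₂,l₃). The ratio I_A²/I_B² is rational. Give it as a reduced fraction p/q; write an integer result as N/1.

21/10

Same 1,5,6: normalisation and zero-m 3j drop out of the ratio.
A: Δ: 0! 2! 10! / 13! → 1/858; sum: t=0:+1/28800 = 1/28800; 3j²(1 5 6; -1 0 1) = Δ·Π!·Σ² = 7/286  (sign -1)
B: Δ: 0! 2! 10! / 13! → 1/858; sum: t=0:+1/60480 = 1/60480; 3j²(1 5 6; -1 2 -1) = Δ·Π!·Σ² = 5/429  (sign -1)
I_A²/I_B² = (7/286)/(5/429) = 21/10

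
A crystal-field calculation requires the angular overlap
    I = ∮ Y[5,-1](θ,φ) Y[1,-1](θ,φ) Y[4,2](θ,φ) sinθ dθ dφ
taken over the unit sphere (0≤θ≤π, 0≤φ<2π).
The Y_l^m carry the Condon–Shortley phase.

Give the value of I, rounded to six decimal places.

-0.120286

Rules hold: Σm=0, L=10 even, 4≤4≤6.
N = 11·3·9 = 297
Δ = 2!·8!·0!/11! = 1/495
Racah Σ t=1..1: t=1:−1/576 = -1/576
⇒ 3j(5 1 4; 0 0 0)² = 5/99, sgn -1
Racah Σ t=0..0: t=0:+1/2880 = 1/2880
⇒ 3j(5 1 4; -1 -1 2)² = 2/165, sgn +1
4πI² = N·(3j₀)²·(3jₘ)² = 2/11
I = -1·√(0.181818/4π) = -0.12028562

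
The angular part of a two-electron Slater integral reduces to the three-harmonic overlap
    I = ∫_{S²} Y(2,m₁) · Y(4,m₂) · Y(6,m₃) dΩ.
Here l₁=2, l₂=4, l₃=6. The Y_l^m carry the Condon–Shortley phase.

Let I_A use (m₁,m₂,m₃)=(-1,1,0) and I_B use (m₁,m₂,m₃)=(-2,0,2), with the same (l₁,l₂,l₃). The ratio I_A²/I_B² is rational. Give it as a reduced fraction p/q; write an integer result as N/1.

l's match ⇒ only the (l;m) 3-j factors differ between A and B.
A: triangle coeff Δ(2,4,6) = 1/6435; Σ_t [0,0]: t=0:+1/4320 = 1/4320; (3j)²=8/429 [(2 4 6; -1 1 0)], sign=+1
B: triangle coeff Δ(2,4,6) = 1/6435; Σ_t [0,0]: t=0:+1/13824 = 1/13824; (3j)²=14/1287 [(2 4 6; -2 0 2)], sign=+1
I_A²/I_B² = (8/429)/(14/1287) = 12/7

12/7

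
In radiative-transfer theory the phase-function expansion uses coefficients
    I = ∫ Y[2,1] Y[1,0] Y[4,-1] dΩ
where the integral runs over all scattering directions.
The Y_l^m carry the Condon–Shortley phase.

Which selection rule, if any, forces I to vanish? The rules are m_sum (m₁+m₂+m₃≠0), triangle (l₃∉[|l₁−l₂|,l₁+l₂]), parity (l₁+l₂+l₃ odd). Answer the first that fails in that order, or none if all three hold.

azimuthal sum: 1 + 0 − 1 = 0  ✓
1 ≤ 4 ≤ 3 (triangle on l)  ✗
L = 2 + 1 + 4 = 7 (odd)

triangle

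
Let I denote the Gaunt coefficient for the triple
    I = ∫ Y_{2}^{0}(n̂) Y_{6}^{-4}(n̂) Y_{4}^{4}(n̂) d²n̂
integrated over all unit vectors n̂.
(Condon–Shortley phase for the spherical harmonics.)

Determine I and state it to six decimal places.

Checks pass: Σm=0; 12 even; l₃=4∈[4,8].
(2·2+1)(2·6+1)(2·4+1) = 585
Δ: 4! 0! 8! / 13! → 1/6435
sum: t=2:+1/2304 = 1/2304
3j²(2 6 4; 0 0 0) = Δ·Π!·Σ² = 5/143  (sign +1)
sum: t=2:+1/161280 = 1/161280
3j²(2 6 4; 0 -4 4) = Δ·Π!·Σ² = 1/143  (sign +1)
combine: 4πI² = 585·5/143·1/143 = 225/1573
take √, sign +1: I = 0.10668957

0.106690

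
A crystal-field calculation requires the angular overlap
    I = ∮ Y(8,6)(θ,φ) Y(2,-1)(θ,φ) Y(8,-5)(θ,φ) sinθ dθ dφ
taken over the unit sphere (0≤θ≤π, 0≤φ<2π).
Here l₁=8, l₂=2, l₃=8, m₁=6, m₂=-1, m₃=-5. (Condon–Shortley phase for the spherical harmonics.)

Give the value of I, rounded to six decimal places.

0.193241

m-sum 0 ✓  L=18 even ✓  6≤8≤10 ✓
Π(2lᵢ+1) = 17×5×17 = 1445
triangle coeff Δ(8,2,8) = 1/348840
Σ_t [0,2]: t=0:+1/116121600 t=1:−1/25401600 t=2:+1/116121600 = -1/45158400
(3j)²=24/1615 [(8 2 8; 0 0 0)], sign=-1
Σ_t [0,1]: t=0:+1/1916006400 t=1:−1/12454041600 = 1/2264371200
(3j)²=847/38760 [(8 2 8; 6 -1 -5)], sign=-1
⇒ 4πI² = 847/1805
I = (+1)√(847/1805/(4π)) = 0.19324051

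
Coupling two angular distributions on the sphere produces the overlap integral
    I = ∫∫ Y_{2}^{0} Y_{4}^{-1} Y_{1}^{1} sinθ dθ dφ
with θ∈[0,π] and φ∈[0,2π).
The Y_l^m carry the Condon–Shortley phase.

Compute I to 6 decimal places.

triangle: need 2≤l₃≤6, have 1; I=0

0.000000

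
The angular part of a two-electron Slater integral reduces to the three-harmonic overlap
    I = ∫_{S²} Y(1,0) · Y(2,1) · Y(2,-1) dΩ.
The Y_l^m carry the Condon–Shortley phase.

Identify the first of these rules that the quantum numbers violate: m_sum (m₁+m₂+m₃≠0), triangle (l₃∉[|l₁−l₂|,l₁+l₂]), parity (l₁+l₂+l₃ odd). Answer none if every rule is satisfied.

azimuthal sum: 0 + 1 − 1 = 0  ✓
1 ≤ 2 ≤ 3 (triangle on l)  ✓
L = 1 + 2 + 2 = 5 (odd)  ✗

parity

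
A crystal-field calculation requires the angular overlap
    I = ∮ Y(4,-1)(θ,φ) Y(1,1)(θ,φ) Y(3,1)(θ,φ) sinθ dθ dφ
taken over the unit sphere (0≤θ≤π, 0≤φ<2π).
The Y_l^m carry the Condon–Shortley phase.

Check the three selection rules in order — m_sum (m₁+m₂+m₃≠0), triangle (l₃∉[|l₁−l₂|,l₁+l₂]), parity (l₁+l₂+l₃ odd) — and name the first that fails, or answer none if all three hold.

Σmᵢ = 1  ✗
l₃∈[|l₁−l₂|,l₁+l₂]=[3,5], have l₃=3
Σlᵢ = 8 ⇒ even

m_sum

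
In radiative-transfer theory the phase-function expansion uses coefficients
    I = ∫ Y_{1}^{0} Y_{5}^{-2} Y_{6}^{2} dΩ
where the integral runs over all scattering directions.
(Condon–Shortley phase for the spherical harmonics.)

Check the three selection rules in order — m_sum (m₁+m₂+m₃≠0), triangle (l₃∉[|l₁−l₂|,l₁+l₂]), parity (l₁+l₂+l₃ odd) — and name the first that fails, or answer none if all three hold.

Σmᵢ = 0  ✓
l₃∈[|l₁−l₂|,l₁+l₂]=[4,6], have l₃=6  ✓
Σlᵢ = 12 ⇒ even  ✓

none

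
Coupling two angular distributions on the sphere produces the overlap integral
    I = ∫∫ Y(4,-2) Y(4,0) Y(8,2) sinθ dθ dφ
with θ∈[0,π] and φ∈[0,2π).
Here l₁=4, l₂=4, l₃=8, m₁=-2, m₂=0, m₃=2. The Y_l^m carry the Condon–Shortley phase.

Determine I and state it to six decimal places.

0.187970

m-sum 0 ✓  L=16 even ✓  0≤8≤8 ✓
Π(2lᵢ+1) = 9×9×17 = 1377
triangle coeff Δ(4,4,8) = 1/218790
Σ_t [0,0]: t=0:+1/331776 = 1/331776
(3j)²=490/21879 [(4 4 8; 0 0 0)], sign=+1
Σ_t [0,0]: t=0:+1/829440 = 1/829440
(3j)²=35/2431 [(4 4 8; -2 0 2)], sign=+1
⇒ 4πI² = 154350/347633
I = (+1)√(154350/347633/(4π)) = 0.18796972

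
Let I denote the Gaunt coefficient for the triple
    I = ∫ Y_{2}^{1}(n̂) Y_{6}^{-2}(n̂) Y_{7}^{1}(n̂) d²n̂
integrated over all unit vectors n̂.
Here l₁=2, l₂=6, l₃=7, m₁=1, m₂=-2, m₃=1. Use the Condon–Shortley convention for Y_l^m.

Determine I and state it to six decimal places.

0.000000

l₁+l₂+l₃=15 is odd: 3j(l;000)=0 ⇒ I=0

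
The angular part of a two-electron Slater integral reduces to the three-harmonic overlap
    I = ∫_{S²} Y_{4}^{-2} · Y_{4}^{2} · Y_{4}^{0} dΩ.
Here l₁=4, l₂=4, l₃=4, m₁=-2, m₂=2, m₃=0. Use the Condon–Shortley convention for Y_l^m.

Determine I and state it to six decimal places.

Checks pass: Σm=0; 12 even; l₃=4∈[0,8].
(2·4+1)(2·4+1)(2·4+1) = 729
Δ: 4! 4! 4! / 13! → 1/450450
sum: t=0:+1/13824 t=1:−1/216 t=2:+1/64 t=3:−1/216 t=4:+1/13824 = 5/768
3j²(4 4 4; 0 0 0) = Δ·Π!·Σ² = 18/1001  (sign +1)
sum: t=2:+1/2304 t=3:−1/216 t=4:+1/384 = -11/6912
3j²(4 4 4; -2 2 0) = Δ·Π!·Σ² = 11/1638  (sign -1)
combine: 4πI² = 729·18/1001·11/1638 = 729/8281
take √, sign -1: I = -0.08369845

-0.083698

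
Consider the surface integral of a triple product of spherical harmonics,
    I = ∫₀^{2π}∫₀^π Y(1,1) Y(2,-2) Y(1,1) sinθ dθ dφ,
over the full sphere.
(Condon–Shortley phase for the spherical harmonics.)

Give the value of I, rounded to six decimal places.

0.309019

Rules hold: Σm=0, L=4 even, 1≤1≤3.
N = 3·5·3 = 45
Δ = 2!·0!·2!/5! = 1/30
Racah Σ t=1..1: t=1:−1/1 = -1/1
⇒ 3j(1 2 1; 0 0 0)² = 2/15, sgn +1
Racah Σ t=0..0: t=0:+1/4 = 1/4
⇒ 3j(1 2 1; 1 -2 1)² = 1/5, sgn +1
4πI² = N·(3j₀)²·(3jₘ)² = 6/5
I = +1·√(1.2/4π) = 0.30901936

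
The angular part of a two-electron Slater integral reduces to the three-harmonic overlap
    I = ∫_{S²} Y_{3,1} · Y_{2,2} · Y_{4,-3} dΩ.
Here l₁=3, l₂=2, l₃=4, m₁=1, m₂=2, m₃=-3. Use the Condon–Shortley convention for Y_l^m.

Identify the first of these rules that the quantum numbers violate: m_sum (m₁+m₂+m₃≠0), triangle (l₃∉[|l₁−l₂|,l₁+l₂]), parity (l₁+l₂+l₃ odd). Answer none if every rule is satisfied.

Σmᵢ = 0  ✓
l₃∈[|l₁−l₂|,l₁+l₂]=[1,5], have l₃=4  ✓
Σlᵢ = 9 ⇒ odd  ✗

parity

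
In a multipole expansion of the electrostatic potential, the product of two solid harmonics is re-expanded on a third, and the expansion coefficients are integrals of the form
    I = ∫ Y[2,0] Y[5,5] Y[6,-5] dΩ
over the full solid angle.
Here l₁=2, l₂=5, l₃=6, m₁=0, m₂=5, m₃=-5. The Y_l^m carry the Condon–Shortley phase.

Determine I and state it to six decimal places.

Σlᵢ=13 odd — θ-integrand is odd under cosθ→−cosθ; I=0

0.000000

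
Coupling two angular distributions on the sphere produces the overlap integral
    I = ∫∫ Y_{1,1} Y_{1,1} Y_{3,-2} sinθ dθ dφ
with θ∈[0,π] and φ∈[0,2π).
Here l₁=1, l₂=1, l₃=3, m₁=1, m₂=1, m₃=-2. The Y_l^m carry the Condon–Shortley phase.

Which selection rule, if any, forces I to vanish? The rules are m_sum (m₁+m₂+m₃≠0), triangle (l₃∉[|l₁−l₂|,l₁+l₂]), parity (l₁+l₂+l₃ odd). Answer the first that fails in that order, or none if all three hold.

azimuthal sum: 1 + 1 − 2 = 0  ✓
0 ≤ 3 ≤ 2 (triangle on l)  ✗
L = 1 + 1 + 3 = 5 (odd)

triangle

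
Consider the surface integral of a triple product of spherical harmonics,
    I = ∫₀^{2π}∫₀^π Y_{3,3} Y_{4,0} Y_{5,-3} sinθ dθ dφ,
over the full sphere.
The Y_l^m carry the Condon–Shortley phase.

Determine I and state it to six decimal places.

0.196280

m-sum 0 ✓  L=12 even ✓  1≤5≤7 ✓
Π(2lᵢ+1) = 7×9×11 = 693
triangle coeff Δ(3,4,5) = 1/180180
Σ_t [0,2]: t=0:+1/576 t=1:−1/144 t=2:+1/576 = -1/288
(3j)²=20/1001 [(3 4 5; 0 0 0)], sign=+1
Σ_t [0,0]: t=0:+1/2304 = 1/2304
(3j)²=5/143 [(3 4 5; 3 0 -3)], sign=+1
⇒ 4πI² = 900/1859
I = (+1)√(900/1859/(4π)) = 0.19628026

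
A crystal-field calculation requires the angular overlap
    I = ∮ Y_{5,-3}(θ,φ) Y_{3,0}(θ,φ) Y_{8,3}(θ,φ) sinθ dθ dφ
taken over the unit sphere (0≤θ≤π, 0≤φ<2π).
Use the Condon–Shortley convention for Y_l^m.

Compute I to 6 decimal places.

-0.170538

m-sum 0 ✓  L=16 even ✓  2≤8≤8 ✓
Π(2lᵢ+1) = 11×7×17 = 1309
triangle coeff Δ(5,3,8) = 1/136136
Σ_t [0,0]: t=0:+1/518400 = 1/518400
(3j)²=56/2431 [(5 3 8; 0 0 0)], sign=+1
Σ_t [0,0]: t=0:+1/2903040 = 1/2903040
(3j)²=75/6188 [(5 3 8; -3 0 3)], sign=-1
⇒ 4πI² = 1050/2873
I = (-1)√(1050/2873/(4π)) = -0.17053829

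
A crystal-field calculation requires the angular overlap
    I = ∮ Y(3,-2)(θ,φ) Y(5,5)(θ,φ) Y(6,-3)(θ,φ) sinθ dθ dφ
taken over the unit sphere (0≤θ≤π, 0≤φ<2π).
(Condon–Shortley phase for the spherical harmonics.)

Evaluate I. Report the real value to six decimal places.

m-sum 0 ✓  L=14 even ✓  2≤6≤8 ✓
Π(2lᵢ+1) = 7×11×13 = 1001
triangle coeff Δ(3,5,6) = 1/675675
Σ_t [0,2]: t=0:+1/8640 t=1:−1/2304 t=2:+1/8640 = -7/34560
(3j)²=7/429 [(3 5 6; 0 0 0)], sign=-1
Σ_t [2,2]: t=2:+1/483840 = 1/483840
(3j)²=6/1001 [(3 5 6; -2 5 -3)], sign=-1
⇒ 4πI² = 14/143
I = (+1)√(14/143/(4π)) = 0.08826552

0.088266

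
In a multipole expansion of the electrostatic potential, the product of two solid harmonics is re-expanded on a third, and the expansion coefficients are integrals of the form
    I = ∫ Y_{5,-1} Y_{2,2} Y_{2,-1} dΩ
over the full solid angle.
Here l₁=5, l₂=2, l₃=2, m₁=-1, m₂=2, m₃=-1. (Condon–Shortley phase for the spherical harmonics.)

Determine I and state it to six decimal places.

triangle: need 3≤l₃≤7, have 2; I=0

0.000000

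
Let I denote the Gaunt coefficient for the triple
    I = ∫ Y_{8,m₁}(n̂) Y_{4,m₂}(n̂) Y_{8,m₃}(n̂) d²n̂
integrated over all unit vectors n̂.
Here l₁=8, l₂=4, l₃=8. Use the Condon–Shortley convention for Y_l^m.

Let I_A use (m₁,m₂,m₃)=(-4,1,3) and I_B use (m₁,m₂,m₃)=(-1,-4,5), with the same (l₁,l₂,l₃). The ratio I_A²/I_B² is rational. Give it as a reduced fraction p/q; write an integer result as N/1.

1323/1430

Shared (l₁,l₂,l₃)=(8,4,8): N and (l;000)² cancel in I_A²/I_B².
A: Δ = 4!·12!·4!/21! = 1/185175900; Racah Σ t=1..4: t=1:−1/5748019200 t=2:+1/174182400 t=3:−1/52254720 t=4:+1/139345920 = -7/1094860800; ⇒ 3j(8 4 8; -4 1 3)² = 147/16796, sgn +1
B: Δ = 4!·12!·4!/21! = 1/185175900; Racah Σ t=0..0: t=0:+1/1254113280 = 1/1254113280; ⇒ 3j(8 4 8; -1 -4 5)² = 55/5814, sgn -1
I_A²/I_B² = (147/16796)/(55/5814) = 1323/1430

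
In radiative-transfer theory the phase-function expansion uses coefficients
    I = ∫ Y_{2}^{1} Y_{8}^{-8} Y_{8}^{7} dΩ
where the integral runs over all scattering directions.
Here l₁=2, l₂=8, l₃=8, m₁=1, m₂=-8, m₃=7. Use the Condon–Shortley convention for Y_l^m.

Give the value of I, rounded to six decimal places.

Checks pass: Σm=0; 18 even; l₃=8∈[6,10].
(2·2+1)(2·8+1)(2·8+1) = 1445
Δ: 2! 2! 14! / 19! → 1/348840
sum: t=0:+1/116121600 t=1:−1/25401600 t=2:+1/116121600 = -1/45158400
3j²(2 8 8; 0 0 0) = Δ·Π!·Σ² = 24/1615  (sign -1)
sum: t=0:+1/174356582400 = 1/174356582400
3j²(2 8 8; 1 -8 7) = Δ·Π!·Σ² = 5/323  (sign -1)
combine: 4πI² = 1445·24/1615·5/323 = 120/361
take √, sign +1: I = 0.16264177

0.162642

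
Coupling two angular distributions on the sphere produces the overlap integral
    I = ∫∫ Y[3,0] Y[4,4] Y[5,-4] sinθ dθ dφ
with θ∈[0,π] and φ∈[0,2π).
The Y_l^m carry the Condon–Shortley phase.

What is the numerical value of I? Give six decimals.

m-sum 0 ✓  L=12 even ✓  1≤5≤7 ✓
Π(2lᵢ+1) = 7×9×11 = 693
triangle coeff Δ(3,4,5) = 1/180180
Σ_t [0,2]: t=0:+1/576 t=1:−1/144 t=2:+1/576 = -1/288
(3j)²=20/1001 [(3 4 5; 0 0 0)], sign=+1
Σ_t [2,2]: t=2:+1/8640 = 1/8640
(3j)²=28/715 [(3 4 5; 0 4 -4)], sign=-1
⇒ 4πI² = 1008/1859
I = (-1)√(1008/1859/(4π)) = -0.20772350

-0.207724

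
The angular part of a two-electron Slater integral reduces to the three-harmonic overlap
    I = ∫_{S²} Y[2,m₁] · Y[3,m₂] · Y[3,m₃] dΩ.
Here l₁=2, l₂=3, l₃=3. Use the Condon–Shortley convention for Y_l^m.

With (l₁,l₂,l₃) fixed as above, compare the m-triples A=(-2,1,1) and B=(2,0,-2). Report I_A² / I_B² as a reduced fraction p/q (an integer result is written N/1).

6/5

l's match ⇒ only the (l;m) 3-j factors differ between A and B.
A: triangle coeff Δ(2,3,3) = 1/3780; Σ_t [2,2]: t=2:+1/16 = 1/16; (3j)²=2/35 [(2 3 3; -2 1 1)], sign=+1
B: triangle coeff Δ(2,3,3) = 1/3780; Σ_t [0,0]: t=0:+1/24 = 1/24; (3j)²=1/21 [(2 3 3; 2 0 -2)], sign=-1
I_A²/I_B² = (2/35)/(1/21) = 6/5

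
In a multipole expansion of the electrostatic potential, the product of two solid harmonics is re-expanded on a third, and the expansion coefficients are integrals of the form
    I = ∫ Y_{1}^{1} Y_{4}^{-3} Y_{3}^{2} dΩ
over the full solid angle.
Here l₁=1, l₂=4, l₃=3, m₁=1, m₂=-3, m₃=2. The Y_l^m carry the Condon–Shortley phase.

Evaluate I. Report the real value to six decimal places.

m-sum 0 ✓  L=8 even ✓  3≤3≤5 ✓
Π(2lᵢ+1) = 3×9×7 = 189
triangle coeff Δ(1,4,3) = 1/252
Σ_t [1,1]: t=1:−1/36 = -1/36
(3j)²=4/63 [(1 4 3; 0 0 0)], sign=+1
Σ_t [0,0]: t=0:+1/240 = 1/240
(3j)²=1/12 [(1 4 3; 1 -3 2)], sign=-1
⇒ 4πI² = 1/1
I = (-1)√(1/1/(4π)) = -0.28209479

-0.282095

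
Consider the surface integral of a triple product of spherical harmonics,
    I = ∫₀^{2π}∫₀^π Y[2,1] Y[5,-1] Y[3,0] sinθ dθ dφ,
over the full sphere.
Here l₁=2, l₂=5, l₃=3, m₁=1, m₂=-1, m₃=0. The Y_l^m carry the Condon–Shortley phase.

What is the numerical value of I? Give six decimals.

m-sum 0 ✓  L=10 even ✓  3≤3≤7 ✓
Π(2lᵢ+1) = 5×11×7 = 385
triangle coeff Δ(2,5,3) = 1/2310
Σ_t [2,2]: t=2:+1/144 = 1/144
(3j)²=10/231 [(2 5 3; 0 0 0)], sign=-1
Σ_t [1,1]: t=1:−1/216 = -1/216
(3j)²=8/231 [(2 5 3; 1 -1 0)], sign=+1
⇒ 4πI² = 400/693
I = (-1)√(400/693/(4π)) = -0.21431790

-0.214318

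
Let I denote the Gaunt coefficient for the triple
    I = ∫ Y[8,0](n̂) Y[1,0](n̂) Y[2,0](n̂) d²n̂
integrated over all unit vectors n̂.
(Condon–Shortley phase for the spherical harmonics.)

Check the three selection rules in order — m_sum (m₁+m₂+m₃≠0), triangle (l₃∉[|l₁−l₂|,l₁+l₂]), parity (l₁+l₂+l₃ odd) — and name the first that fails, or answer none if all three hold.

Σmᵢ = 0  ✓
l₃∈[|l₁−l₂|,l₁+l₂]=[7,9], have l₃=2  ✗
Σlᵢ = 11 ⇒ odd

triangle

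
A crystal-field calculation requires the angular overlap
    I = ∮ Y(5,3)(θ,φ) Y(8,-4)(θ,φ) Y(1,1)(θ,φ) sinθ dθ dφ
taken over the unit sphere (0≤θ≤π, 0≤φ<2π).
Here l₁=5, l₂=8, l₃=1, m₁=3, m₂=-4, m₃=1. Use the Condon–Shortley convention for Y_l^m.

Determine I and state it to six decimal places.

0.000000

triangle: need 3≤l₃≤13, have 1; I=0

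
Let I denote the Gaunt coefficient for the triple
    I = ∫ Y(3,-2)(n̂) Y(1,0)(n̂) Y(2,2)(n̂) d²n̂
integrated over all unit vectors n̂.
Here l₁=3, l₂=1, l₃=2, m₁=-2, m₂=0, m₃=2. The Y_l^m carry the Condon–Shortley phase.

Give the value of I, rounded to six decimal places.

0.184674

Rules hold: Σm=0, L=6 even, 2≤2≤4.
N = 7·3·5 = 105
Δ = 2!·4!·0!/7! = 1/105
Racah Σ t=1..1: t=1:−1/4 = -1/4
⇒ 3j(3 1 2; 0 0 0)² = 3/35, sgn -1
Racah Σ t=1..1: t=1:−1/24 = -1/24
⇒ 3j(3 1 2; -2 0 2)² = 1/21, sgn -1
4πI² = N·(3j₀)²·(3jₘ)² = 3/7
I = +1·√(0.428571/4π) = 0.18467439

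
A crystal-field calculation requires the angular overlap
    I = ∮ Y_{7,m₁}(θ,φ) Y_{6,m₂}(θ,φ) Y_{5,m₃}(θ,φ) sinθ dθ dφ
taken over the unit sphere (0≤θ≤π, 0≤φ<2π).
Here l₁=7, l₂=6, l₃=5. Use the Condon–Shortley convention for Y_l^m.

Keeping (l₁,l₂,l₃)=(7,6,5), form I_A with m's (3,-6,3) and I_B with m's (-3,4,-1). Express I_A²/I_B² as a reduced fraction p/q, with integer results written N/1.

693/169

Shared (l₁,l₂,l₃)=(7,6,5): N and (l;000)² cancel in I_A²/I_B².
A: Δ = 8!·6!·4!/19! = 1/174594420; Racah Σ t=0..0: t=0:+1/46448640 = 1/46448640; ⇒ 3j(7 6 5; 3 -6 3)² = 75/8398, sgn +1
B: Δ = 8!·6!·4!/19! = 1/174594420; Racah Σ t=6..8: t=6:+1/1658880 t=7:−1/1088640 t=8:+1/7741440 = -13/69672960; ⇒ 3j(7 6 5; -3 4 -1)² = 325/149226, sgn -1
I_A²/I_B² = (75/8398)/(325/149226) = 693/169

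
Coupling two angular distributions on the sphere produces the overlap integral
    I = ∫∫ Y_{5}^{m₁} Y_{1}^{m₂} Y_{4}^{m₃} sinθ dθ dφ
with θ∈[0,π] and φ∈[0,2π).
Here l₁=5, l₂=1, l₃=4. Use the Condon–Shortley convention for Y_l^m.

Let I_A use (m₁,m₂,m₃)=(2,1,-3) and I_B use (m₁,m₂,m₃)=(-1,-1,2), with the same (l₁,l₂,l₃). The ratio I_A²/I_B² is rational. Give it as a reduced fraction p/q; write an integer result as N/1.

1/2

l's match ⇒ only the (l;m) 3-j factors differ between A and B.
A: triangle coeff Δ(5,1,4) = 1/495; Σ_t [2,2]: t=2:+1/10080 = 1/10080; (3j)²=1/165 [(5 1 4; 2 1 -3)], sign=-1
B: triangle coeff Δ(5,1,4) = 1/495; Σ_t [0,0]: t=0:+1/2880 = 1/2880; (3j)²=2/165 [(5 1 4; -1 -1 2)], sign=+1
I_A²/I_B² = (1/165)/(2/165) = 1/2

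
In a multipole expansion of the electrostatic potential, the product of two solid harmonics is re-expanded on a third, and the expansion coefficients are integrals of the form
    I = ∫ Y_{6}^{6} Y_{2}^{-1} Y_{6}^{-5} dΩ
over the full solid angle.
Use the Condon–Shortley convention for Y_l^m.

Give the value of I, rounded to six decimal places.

Checks pass: Σm=0; 14 even; l₃=6∈[4,8].
(2·6+1)(2·2+1)(2·6+1) = 845
Δ: 2! 10! 2! / 15! → 1/90090
sum: t=0:+1/69120 t=1:−1/14400 t=2:+1/69120 = -7/172800
3j²(6 2 6; 0 0 0) = Δ·Π!·Σ² = 14/715  (sign -1)
sum: t=0:+1/7257600 = 1/7257600
3j²(6 2 6; 6 -1 -5) = Δ·Π!·Σ² = 11/455  (sign -1)
combine: 4πI² = 845·14/715·11/455 = 2/5
take √, sign +1: I = 0.17841241

0.178412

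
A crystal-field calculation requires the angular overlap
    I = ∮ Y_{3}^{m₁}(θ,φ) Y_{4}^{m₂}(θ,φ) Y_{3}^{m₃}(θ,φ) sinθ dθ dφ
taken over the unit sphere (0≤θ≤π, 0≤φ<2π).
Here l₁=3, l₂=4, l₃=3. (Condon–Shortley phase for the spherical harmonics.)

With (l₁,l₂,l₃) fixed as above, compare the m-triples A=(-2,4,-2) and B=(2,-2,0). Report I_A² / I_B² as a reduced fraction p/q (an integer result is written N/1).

l's match ⇒ only the (l;m) 3-j factors differ between A and B.
A: triangle coeff Δ(3,4,3) = 1/34650; Σ_t [4,4]: t=4:+1/576 = 1/576; (3j)²=5/99 [(3 4 3; -2 4 -2)], sign=-1
B: triangle coeff Δ(3,4,3) = 1/34650; Σ_t [0,1]: t=0:+1/96 t=1:−1/72 = -1/288; (3j)²=1/462 [(3 4 3; 2 -2 0)], sign=+1
I_A²/I_B² = (5/99)/(1/462) = 70/3

70/3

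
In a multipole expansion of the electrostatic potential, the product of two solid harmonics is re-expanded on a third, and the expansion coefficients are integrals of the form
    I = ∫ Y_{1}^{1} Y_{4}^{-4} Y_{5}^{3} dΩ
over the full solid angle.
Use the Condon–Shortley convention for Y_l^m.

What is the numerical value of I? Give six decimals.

Checks pass: Σm=0; 10 even; l₃=5∈[3,5].
(2·1+1)(2·4+1)(2·5+1) = 297
Δ: 0! 2! 8! / 11! → 1/495
sum: t=0:+1/576 = 1/576
3j²(1 4 5; 0 0 0) = Δ·Π!·Σ² = 5/99  (sign -1)
sum: t=0:+1/80640 = 1/80640
3j²(1 4 5; 1 -4 3) = Δ·Π!·Σ² = 1/495  (sign +1)
combine: 4πI² = 297·5/99·1/495 = 1/33
take √, sign -1: I = -0.04910640

-0.049106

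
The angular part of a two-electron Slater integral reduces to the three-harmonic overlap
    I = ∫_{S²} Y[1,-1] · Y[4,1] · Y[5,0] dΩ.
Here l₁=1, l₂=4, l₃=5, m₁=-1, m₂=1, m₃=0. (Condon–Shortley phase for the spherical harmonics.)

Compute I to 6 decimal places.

0.155288

Rules hold: Σm=0, L=10 even, 3≤5≤5.
N = 3·9·11 = 297
Δ = 0!·2!·8!/11! = 1/495
Racah Σ t=0..0: t=0:+1/576 = 1/576
⇒ 3j(1 4 5; 0 0 0)² = 5/99, sgn -1
Racah Σ t=0..0: t=0:+1/1440 = 1/1440
⇒ 3j(1 4 5; -1 1 0)² = 2/99, sgn -1
4πI² = N·(3j₀)²·(3jₘ)² = 10/33
I = +1·√(0.30303/4π) = 0.15528807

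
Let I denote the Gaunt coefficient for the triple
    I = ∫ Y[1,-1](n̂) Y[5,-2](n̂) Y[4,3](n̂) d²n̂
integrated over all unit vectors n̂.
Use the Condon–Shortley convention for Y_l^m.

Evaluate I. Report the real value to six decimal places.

0.085055

Checks pass: Σm=0; 10 even; l₃=4∈[4,6].
(2·1+1)(2·5+1)(2·4+1) = 297
Δ: 2! 0! 8! / 11! → 1/495
sum: t=1:−1/576 = -1/576
3j²(1 5 4; 0 0 0) = Δ·Π!·Σ² = 5/99  (sign -1)
sum: t=2:+1/10080 = 1/10080
3j²(1 5 4; -1 -2 3) = Δ·Π!·Σ² = 1/165  (sign -1)
combine: 4πI² = 297·5/99·1/165 = 1/11
take √, sign +1: I = 0.08505478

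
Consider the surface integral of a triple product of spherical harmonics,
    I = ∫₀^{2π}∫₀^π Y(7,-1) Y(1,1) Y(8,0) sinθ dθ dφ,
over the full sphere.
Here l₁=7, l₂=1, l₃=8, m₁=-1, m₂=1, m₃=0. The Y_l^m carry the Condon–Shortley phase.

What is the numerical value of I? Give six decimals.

Checks pass: Σm=0; 16 even; l₃=8∈[6,8].
(2·7+1)(2·1+1)(2·8+1) = 765
Δ: 0! 14! 2! / 17! → 1/2040
sum: t=0:+1/25401600 = 1/25401600
3j²(7 1 8; 0 0 0) = Δ·Π!·Σ² = 8/255  (sign +1)
sum: t=0:+1/58060800 = 1/58060800
3j²(7 1 8; -1 1 0) = Δ·Π!·Σ² = 7/510  (sign +1)
combine: 4πI² = 765·8/255·7/510 = 28/85
take √, sign +1: I = 0.16190663

0.161907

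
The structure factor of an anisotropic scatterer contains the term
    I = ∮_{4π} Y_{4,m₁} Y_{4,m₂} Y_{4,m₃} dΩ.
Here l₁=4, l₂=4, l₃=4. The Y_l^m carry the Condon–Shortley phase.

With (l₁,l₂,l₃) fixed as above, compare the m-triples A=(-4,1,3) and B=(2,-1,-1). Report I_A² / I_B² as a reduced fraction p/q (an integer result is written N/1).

49/36

l's match ⇒ only the (l;m) 3-j factors differ between A and B.
A: triangle coeff Δ(4,4,4) = 1/450450; Σ_t [4,4]: t=4:+1/3456 = 1/3456; (3j)²=35/1287 [(4 4 4; -4 1 3)], sign=-1
B: triangle coeff Δ(4,4,4) = 1/450450; Σ_t [0,2]: t=0:+1/576 t=1:−1/144 t=2:+1/576 = -1/288; (3j)²=20/1001 [(4 4 4; 2 -1 -1)], sign=+1
I_A²/I_B² = (35/1287)/(20/1001) = 49/36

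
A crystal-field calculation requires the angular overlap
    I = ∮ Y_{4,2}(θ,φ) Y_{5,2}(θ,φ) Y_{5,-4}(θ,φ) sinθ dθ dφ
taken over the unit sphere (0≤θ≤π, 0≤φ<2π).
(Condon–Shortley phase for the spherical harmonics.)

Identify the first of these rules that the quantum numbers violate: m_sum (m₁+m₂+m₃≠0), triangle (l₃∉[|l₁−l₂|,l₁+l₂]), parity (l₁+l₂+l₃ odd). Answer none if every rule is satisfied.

none

m₁+m₂+m₃ = 2 + 2 − 4 = 0  ✓
triangle: |4−5|=1 ≤ l₃=5 ≤ 4+5=9  ✓
parity: l₁+l₂+l₃ = 14 is even  ✓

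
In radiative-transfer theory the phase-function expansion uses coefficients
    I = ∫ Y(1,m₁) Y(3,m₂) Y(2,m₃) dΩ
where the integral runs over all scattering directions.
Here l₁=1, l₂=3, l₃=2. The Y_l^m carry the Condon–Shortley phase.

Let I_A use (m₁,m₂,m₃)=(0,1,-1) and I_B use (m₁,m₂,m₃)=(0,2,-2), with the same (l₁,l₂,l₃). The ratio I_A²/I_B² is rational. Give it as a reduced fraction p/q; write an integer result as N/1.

l's match ⇒ only the (l;m) 3-j factors differ between A and B.
A: triangle coeff Δ(1,3,2) = 1/105; Σ_t [1,1]: t=1:−1/6 = -1/6; (3j)²=8/105 [(1 3 2; 0 1 -1)], sign=+1
B: triangle coeff Δ(1,3,2) = 1/105; Σ_t [1,1]: t=1:−1/24 = -1/24; (3j)²=1/21 [(1 3 2; 0 2 -2)], sign=-1
I_A²/I_B² = (8/105)/(1/21) = 8/5

8/5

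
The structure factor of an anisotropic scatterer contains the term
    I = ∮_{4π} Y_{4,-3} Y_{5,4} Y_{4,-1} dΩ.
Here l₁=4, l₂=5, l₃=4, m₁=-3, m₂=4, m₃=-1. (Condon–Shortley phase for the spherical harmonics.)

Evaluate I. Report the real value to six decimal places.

l₁+l₂+l₃=13 is odd: 3j(l;000)=0 ⇒ I=0

0.000000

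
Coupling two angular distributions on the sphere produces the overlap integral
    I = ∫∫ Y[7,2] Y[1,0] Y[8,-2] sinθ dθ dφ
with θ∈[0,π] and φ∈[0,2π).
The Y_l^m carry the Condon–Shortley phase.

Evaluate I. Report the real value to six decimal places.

0.237007

Checks pass: Σm=0; 16 even; l₃=8∈[6,8].
(2·7+1)(2·1+1)(2·8+1) = 765
Δ: 0! 14! 2! / 17! → 1/2040
sum: t=0:+1/25401600 = 1/25401600
3j²(7 1 8; 0 0 0) = Δ·Π!·Σ² = 8/255  (sign +1)
sum: t=0:+1/43545600 = 1/43545600
3j²(7 1 8; 2 0 -2) = Δ·Π!·Σ² = 1/34  (sign +1)
combine: 4πI² = 765·8/255·1/34 = 12/17
take √, sign +1: I = 0.23700703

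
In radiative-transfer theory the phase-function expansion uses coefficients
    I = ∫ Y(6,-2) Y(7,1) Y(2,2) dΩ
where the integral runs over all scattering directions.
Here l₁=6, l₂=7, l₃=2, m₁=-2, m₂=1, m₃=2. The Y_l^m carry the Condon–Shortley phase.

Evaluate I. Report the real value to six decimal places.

0.000000

-2 + 1 + 2 = 1 ≠ 0: azimuthal integral kills it; I = 0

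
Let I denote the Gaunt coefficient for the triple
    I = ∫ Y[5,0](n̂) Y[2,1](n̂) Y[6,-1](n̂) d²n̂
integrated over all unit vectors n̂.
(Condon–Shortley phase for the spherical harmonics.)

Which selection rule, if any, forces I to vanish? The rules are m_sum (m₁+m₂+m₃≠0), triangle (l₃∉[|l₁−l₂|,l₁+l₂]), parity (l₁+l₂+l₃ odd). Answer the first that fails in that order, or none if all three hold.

parity

Σmᵢ = 0  ✓
l₃∈[|l₁−l₂|,l₁+l₂]=[3,7], have l₃=6  ✓
Σlᵢ = 13 ⇒ odd  ✗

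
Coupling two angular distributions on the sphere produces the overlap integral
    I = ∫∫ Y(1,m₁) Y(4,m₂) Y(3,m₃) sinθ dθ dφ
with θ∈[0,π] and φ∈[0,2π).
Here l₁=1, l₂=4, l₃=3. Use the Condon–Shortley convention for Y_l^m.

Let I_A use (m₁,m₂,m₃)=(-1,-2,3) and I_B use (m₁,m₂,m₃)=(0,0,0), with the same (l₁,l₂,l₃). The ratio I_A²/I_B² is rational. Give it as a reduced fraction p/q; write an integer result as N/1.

1/16

l's match ⇒ only the (l;m) 3-j factors differ between A and B.
A: triangle coeff Δ(1,4,3) = 1/252; Σ_t [2,2]: t=2:+1/1440 = 1/1440; (3j)²=1/252 [(1 4 3; -1 -2 3)], sign=+1
B: triangle coeff Δ(1,4,3) = 1/252; Σ_t [1,1]: t=1:−1/36 = -1/36; (3j)²=4/63 [(1 4 3; 0 0 0)], sign=+1
I_A²/I_B² = (1/252)/(4/63) = 1/16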